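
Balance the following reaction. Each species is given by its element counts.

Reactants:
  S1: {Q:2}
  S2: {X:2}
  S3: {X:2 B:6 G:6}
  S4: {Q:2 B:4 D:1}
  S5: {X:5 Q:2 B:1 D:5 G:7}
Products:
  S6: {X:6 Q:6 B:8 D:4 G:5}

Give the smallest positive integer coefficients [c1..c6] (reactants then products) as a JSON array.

Coefficients: [4, 6, 1, 6, 2, 4]

X: 4·0+6·2+1·2+6·0+2·5 = 24 | 4·6 = 24
Q: 4·2+6·0+1·0+6·2+2·2 = 24 | 4·6 = 24
B: 4·0+6·0+1·6+6·4+2·1 = 32 | 4·8 = 32
D: 4·0+6·0+1·0+6·1+2·5 = 16 | 4·4 = 16
G: 4·0+6·0+1·6+6·0+2·7 = 20 | 4·5 = 20
gcd(4,6,1,6,2,4) = 1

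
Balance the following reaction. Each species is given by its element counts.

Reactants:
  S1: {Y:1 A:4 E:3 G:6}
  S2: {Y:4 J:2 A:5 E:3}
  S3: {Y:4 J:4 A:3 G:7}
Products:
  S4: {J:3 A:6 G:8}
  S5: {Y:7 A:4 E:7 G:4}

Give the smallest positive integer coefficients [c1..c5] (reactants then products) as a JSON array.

Coefficients: [5, 2, 2, 4, 3]

Y: 5·1+2·4+2·4 = 21 | 4·0+3·7 = 21
J: 5·0+2·2+2·4 = 12 | 4·3+3·0 = 12
A: 5·4+2·5+2·3 = 36 | 4·6+3·4 = 36
E: 5·3+2·3+2·0 = 21 | 4·0+3·7 = 21
G: 5·6+2·0+2·7 = 44 | 4·8+3·4 = 44
gcd(5,2,2,4,3) = 1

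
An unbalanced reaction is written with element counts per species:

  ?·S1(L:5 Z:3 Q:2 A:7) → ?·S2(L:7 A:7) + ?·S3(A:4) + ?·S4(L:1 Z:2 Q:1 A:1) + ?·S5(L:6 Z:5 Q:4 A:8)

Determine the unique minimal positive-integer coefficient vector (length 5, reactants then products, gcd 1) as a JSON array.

L: 3·5 = 15 | 1·7+1·0+2·1+1·6 = 15
Z: 3·3 = 9 | 1·0+1·0+2·2+1·5 = 9
Q: 3·2 = 6 | 1·0+1·0+2·1+1·4 = 6
A: 3·7 = 21 | 1·7+1·4+2·1+1·8 = 21
gcd(3,1,1,2,1) = 1

Coefficients: [3, 1, 1, 2, 1]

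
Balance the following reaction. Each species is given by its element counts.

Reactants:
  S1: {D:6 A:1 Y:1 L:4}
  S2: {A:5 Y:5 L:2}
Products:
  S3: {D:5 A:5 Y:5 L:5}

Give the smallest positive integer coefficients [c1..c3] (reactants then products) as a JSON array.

Coefficients: [5, 5, 6]

D: 5·6+5·0 = 30 | 6·5 = 30
A: 5·1+5·5 = 30 | 6·5 = 30
Y: 5·1+5·5 = 30 | 6·5 = 30
L: 5·4+5·2 = 30 | 6·5 = 30
gcd(5,5,6) = 1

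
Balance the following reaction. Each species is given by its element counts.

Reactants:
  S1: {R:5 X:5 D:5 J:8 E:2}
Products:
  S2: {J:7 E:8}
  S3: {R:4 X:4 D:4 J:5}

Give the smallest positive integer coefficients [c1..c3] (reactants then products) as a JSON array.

R: 4·5 = 20 | 1·0+5·4 = 20
X: 4·5 = 20 | 1·0+5·4 = 20
D: 4·5 = 20 | 1·0+5·4 = 20
J: 4·8 = 32 | 1·7+5·5 = 32
E: 4·2 = 8 | 1·8+5·0 = 8
gcd(4,1,5) = 1

Coefficients: [4, 1, 5]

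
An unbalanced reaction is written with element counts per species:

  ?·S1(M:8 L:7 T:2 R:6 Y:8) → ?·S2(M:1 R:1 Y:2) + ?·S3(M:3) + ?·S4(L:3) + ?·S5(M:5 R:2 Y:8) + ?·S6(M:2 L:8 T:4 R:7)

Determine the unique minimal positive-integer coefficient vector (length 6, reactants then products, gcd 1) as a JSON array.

Coefficients: [4, 4, 3, 4, 3, 2]

M: 4·8 = 32 | 4·1+3·3+4·0+3·5+2·2 = 32
L: 4·7 = 28 | 4·0+3·0+4·3+3·0+2·8 = 28
T: 4·2 = 8 | 4·0+3·0+4·0+3·0+2·4 = 8
R: 4·6 = 24 | 4·1+3·0+4·0+3·2+2·7 = 24
Y: 4·8 = 32 | 4·2+3·0+4·0+3·8+2·0 = 32
gcd(4,4,3,4,3,2) = 1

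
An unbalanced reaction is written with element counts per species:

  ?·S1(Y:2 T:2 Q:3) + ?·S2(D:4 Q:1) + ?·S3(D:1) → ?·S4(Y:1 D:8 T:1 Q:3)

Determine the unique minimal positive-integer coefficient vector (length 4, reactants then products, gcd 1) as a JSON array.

Coefficients: [1, 3, 4, 2]

Y: 1·2+3·0+4·0 = 2 | 2·1 = 2
D: 1·0+3·4+4·1 = 16 | 2·8 = 16
T: 1·2+3·0+4·0 = 2 | 2·1 = 2
Q: 1·3+3·1+4·0 = 6 | 2·3 = 6
gcd(1,3,4,2) = 1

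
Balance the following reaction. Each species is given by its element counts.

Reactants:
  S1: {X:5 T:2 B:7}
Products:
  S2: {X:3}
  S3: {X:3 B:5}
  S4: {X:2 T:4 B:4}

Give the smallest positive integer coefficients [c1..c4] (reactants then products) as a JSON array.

Coefficients: [6, 2, 6, 3]

X: 6·5 = 30 | 2·3+6·3+3·2 = 30
T: 6·2 = 12 | 2·0+6·0+3·4 = 12
B: 6·7 = 42 | 2·0+6·5+3·4 = 42
gcd(6,2,6,3) = 1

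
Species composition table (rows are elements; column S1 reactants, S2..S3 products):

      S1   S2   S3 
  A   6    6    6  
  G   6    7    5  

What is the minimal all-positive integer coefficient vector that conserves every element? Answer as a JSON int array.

Coefficients: [2, 1, 1]

A: 2·6 = 12 | 1·6+1·6 = 12
G: 2·6 = 12 | 1·7+1·5 = 12
gcd(2,1,1) = 1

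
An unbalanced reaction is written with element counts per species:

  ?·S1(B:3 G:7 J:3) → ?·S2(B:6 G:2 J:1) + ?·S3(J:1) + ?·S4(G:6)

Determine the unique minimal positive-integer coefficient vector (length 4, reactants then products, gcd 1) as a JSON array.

B: 2·3 = 6 | 1·6+5·0+2·0 = 6
G: 2·7 = 14 | 1·2+5·0+2·6 = 14
J: 2·3 = 6 | 1·1+5·1+2·0 = 6
gcd(2,1,5,2) = 1

Coefficients: [2, 1, 5, 2]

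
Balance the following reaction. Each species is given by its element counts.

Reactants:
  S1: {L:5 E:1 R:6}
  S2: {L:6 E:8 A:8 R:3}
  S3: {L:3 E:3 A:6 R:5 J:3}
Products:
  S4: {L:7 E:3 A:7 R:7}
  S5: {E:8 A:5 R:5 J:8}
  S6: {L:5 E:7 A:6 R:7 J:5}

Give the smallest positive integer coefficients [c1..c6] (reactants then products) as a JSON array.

Coefficients: [3, 2, 6, 5, 1, 2]

L: 3·5+2·6+6·3 = 45 | 5·7+1·0+2·5 = 45
E: 3·1+2·8+6·3 = 37 | 5·3+1·8+2·7 = 37
A: 3·0+2·8+6·6 = 52 | 5·7+1·5+2·6 = 52
R: 3·6+2·3+6·5 = 54 | 5·7+1·5+2·7 = 54
J: 3·0+2·0+6·3 = 18 | 5·0+1·8+2·5 = 18
gcd(3,2,6,5,1,2) = 1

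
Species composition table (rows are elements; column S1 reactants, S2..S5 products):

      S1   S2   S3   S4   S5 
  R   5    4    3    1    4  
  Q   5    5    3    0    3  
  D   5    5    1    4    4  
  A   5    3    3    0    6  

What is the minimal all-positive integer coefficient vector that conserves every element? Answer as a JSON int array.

R: 6·5 = 30 | 3·4+3·3+1·1+2·4 = 30
Q: 6·5 = 30 | 3·5+3·3+1·0+2·3 = 30
D: 6·5 = 30 | 3·5+3·1+1·4+2·4 = 30
A: 6·5 = 30 | 3·3+3·3+1·0+2·6 = 30
gcd(6,3,3,1,2) = 1

Coefficients: [6, 3, 3, 1, 2]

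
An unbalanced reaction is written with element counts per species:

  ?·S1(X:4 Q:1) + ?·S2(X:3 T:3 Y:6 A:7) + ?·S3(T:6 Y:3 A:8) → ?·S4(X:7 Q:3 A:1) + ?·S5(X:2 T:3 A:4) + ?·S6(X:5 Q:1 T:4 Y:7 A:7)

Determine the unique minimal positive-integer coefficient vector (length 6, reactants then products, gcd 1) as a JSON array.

X: 6·4+2·3+3·0 = 30 | 1·7+4·2+3·5 = 30
Q: 6·1+2·0+3·0 = 6 | 1·3+4·0+3·1 = 6
T: 6·0+2·3+3·6 = 24 | 1·0+4·3+3·4 = 24
Y: 6·0+2·6+3·3 = 21 | 1·0+4·0+3·7 = 21
A: 6·0+2·7+3·8 = 38 | 1·1+4·4+3·7 = 38
gcd(6,2,3,1,4,3) = 1

Coefficients: [6, 2, 3, 1, 4, 3]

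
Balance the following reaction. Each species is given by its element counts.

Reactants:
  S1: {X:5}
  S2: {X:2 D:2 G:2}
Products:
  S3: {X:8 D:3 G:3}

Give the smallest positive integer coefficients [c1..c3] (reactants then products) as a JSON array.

X: 2·5+3·2 = 16 | 2·8 = 16
D: 2·0+3·2 = 6 | 2·3 = 6
G: 2·0+3·2 = 6 | 2·3 = 6
gcd(2,3,2) = 1

Coefficients: [2, 3, 2]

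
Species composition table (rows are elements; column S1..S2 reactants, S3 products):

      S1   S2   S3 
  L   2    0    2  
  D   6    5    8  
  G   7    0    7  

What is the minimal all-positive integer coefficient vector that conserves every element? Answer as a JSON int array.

L: 5·2+2·0 = 10 | 5·2 = 10
D: 5·6+2·5 = 40 | 5·8 = 40
G: 5·7+2·0 = 35 | 5·7 = 35
gcd(5,2,5) = 1

Coefficients: [5, 2, 5]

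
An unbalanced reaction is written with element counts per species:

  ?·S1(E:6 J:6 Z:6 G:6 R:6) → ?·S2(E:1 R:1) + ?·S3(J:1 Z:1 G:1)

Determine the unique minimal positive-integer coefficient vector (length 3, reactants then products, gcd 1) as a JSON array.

E: 1·6 = 6 | 6·1+6·0 = 6
J: 1·6 = 6 | 6·0+6·1 = 6
Z: 1·6 = 6 | 6·0+6·1 = 6
G: 1·6 = 6 | 6·0+6·1 = 6
R: 1·6 = 6 | 6·1+6·0 = 6
gcd(1,6,6) = 1

Coefficients: [1, 6, 6]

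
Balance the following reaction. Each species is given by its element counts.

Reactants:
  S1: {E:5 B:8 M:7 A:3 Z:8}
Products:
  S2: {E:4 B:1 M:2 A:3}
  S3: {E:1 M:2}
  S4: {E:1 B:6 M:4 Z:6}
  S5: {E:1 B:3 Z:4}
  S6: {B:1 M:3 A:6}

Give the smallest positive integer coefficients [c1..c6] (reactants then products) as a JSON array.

Coefficients: [5, 3, 5, 4, 4, 1]

E: 5·5 = 25 | 3·4+5·1+4·1+4·1+1·0 = 25
B: 5·8 = 40 | 3·1+5·0+4·6+4·3+1·1 = 40
M: 5·7 = 35 | 3·2+5·2+4·4+4·0+1·3 = 35
A: 5·3 = 15 | 3·3+5·0+4·0+4·0+1·6 = 15
Z: 5·8 = 40 | 3·0+5·0+4·6+4·4+1·0 = 40
gcd(5,3,5,4,4,1) = 1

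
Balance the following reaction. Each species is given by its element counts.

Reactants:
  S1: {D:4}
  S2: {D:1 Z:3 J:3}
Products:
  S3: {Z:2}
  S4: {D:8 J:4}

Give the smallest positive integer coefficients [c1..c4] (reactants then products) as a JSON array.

Coefficients: [5, 4, 6, 3]

D: 5·4+4·1 = 24 | 6·0+3·8 = 24
Z: 5·0+4·3 = 12 | 6·2+3·0 = 12
J: 5·0+4·3 = 12 | 6·0+3·4 = 12
gcd(5,4,6,3) = 1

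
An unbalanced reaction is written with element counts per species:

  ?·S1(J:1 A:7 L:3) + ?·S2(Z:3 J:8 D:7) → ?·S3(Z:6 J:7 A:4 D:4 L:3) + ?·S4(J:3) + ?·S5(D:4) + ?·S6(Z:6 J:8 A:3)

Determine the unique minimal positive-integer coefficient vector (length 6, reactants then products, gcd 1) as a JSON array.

Z: 1·0+4·3 = 12 | 1·6+6·0+6·0+1·6 = 12
J: 1·1+4·8 = 33 | 1·7+6·3+6·0+1·8 = 33
A: 1·7+4·0 = 7 | 1·4+6·0+6·0+1·3 = 7
D: 1·0+4·7 = 28 | 1·4+6·0+6·4+1·0 = 28
L: 1·3+4·0 = 3 | 1·3+6·0+6·0+1·0 = 3
gcd(1,4,1,6,6,1) = 1

Coefficients: [1, 4, 1, 6, 6, 1]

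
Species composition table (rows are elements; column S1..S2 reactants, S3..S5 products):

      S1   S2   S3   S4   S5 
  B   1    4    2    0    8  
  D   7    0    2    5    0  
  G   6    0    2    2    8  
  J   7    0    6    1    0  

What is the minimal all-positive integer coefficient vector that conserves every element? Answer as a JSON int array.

Coefficients: [4, 3, 4, 4, 1]

B: 4·1+3·4 = 16 | 4·2+4·0+1·8 = 16
D: 4·7+3·0 = 28 | 4·2+4·5+1·0 = 28
G: 4·6+3·0 = 24 | 4·2+4·2+1·8 = 24
J: 4·7+3·0 = 28 | 4·6+4·1+1·0 = 28
gcd(4,3,4,4,1) = 1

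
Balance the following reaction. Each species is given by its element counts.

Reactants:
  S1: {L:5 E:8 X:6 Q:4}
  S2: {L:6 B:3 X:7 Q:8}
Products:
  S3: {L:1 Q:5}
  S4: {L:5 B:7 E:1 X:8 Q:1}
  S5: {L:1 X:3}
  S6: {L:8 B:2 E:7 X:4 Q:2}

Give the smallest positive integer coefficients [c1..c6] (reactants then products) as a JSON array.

L: 1·5+3·6 = 23 | 5·1+1·5+5·1+1·8 = 23
B: 1·0+3·3 = 9 | 5·0+1·7+5·0+1·2 = 9
E: 1·8+3·0 = 8 | 5·0+1·1+5·0+1·7 = 8
X: 1·6+3·7 = 27 | 5·0+1·8+5·3+1·4 = 27
Q: 1·4+3·8 = 28 | 5·5+1·1+5·0+1·2 = 28
gcd(1,3,5,1,5,1) = 1

Coefficients: [1, 3, 5, 1, 5, 1]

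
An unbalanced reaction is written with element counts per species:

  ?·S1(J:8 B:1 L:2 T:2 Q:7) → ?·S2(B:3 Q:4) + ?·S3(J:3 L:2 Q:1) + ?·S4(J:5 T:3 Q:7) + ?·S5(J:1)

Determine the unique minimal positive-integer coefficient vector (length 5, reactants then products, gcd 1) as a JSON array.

J: 3·8 = 24 | 1·0+3·3+2·5+5·1 = 24
B: 3·1 = 3 | 1·3+3·0+2·0+5·0 = 3
L: 3·2 = 6 | 1·0+3·2+2·0+5·0 = 6
T: 3·2 = 6 | 1·0+3·0+2·3+5·0 = 6
Q: 3·7 = 21 | 1·4+3·1+2·7+5·0 = 21
gcd(3,1,3,2,5) = 1

Coefficients: [3, 1, 3, 2, 5]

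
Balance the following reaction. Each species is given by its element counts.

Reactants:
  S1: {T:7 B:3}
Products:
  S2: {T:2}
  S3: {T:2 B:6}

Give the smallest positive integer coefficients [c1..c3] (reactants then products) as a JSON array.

T: 2·7 = 14 | 6·2+1·2 = 14
B: 2·3 = 6 | 6·0+1·6 = 6
gcd(2,6,1) = 1

Coefficients: [2, 6, 1]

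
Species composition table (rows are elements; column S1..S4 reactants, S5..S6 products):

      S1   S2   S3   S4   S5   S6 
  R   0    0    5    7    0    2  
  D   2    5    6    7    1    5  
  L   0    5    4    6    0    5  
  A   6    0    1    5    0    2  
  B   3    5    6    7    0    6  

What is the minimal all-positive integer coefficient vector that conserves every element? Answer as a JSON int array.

Coefficients: [1, 4, 1, 1, 5, 6]

R: 1·0+4·0+1·5+1·7 = 12 | 5·0+6·2 = 12
D: 1·2+4·5+1·6+1·7 = 35 | 5·1+6·5 = 35
L: 1·0+4·5+1·4+1·6 = 30 | 5·0+6·5 = 30
A: 1·6+4·0+1·1+1·5 = 12 | 5·0+6·2 = 12
B: 1·3+4·5+1·6+1·7 = 36 | 5·0+6·6 = 36
gcd(1,4,1,1,5,6) = 1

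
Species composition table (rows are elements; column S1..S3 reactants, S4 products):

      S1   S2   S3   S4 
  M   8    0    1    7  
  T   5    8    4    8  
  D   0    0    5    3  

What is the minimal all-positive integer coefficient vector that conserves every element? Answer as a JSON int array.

Coefficients: [4, 1, 3, 5]

M: 4·8+1·0+3·1 = 35 | 5·7 = 35
T: 4·5+1·8+3·4 = 40 | 5·8 = 40
D: 4·0+1·0+3·5 = 15 | 5·3 = 15
gcd(4,1,3,5) = 1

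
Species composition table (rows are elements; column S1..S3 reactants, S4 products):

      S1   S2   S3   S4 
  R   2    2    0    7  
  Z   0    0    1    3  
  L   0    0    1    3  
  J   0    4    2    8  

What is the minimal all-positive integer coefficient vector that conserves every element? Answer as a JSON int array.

Coefficients: [6, 1, 6, 2]

R: 6·2+1·2+6·0 = 14 | 2·7 = 14
Z: 6·0+1·0+6·1 = 6 | 2·3 = 6
L: 6·0+1·0+6·1 = 6 | 2·3 = 6
J: 6·0+1·4+6·2 = 16 | 2·8 = 16
gcd(6,1,6,2) = 1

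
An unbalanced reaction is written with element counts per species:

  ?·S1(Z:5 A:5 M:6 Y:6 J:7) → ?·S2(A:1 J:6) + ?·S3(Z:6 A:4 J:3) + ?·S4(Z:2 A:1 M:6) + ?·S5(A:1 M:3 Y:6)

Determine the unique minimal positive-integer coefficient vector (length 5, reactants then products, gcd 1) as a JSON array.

Coefficients: [6, 5, 4, 3, 6]

Z: 6·5 = 30 | 5·0+4·6+3·2+6·0 = 30
A: 6·5 = 30 | 5·1+4·4+3·1+6·1 = 30
M: 6·6 = 36 | 5·0+4·0+3·6+6·3 = 36
Y: 6·6 = 36 | 5·0+4·0+3·0+6·6 = 36
J: 6·7 = 42 | 5·6+4·3+3·0+6·0 = 42
gcd(6,5,4,3,6) = 1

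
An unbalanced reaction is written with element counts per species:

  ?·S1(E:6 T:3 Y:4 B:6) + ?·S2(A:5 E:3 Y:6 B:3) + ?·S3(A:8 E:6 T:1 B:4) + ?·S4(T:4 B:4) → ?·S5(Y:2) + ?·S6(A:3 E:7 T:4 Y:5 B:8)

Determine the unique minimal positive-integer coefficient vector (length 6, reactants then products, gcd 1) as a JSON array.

Coefficients: [5, 2, 1, 2, 1, 6]

A: 5·0+2·5+1·8+2·0 = 18 | 1·0+6·3 = 18
E: 5·6+2·3+1·6+2·0 = 42 | 1·0+6·7 = 42
T: 5·3+2·0+1·1+2·4 = 24 | 1·0+6·4 = 24
Y: 5·4+2·6+1·0+2·0 = 32 | 1·2+6·5 = 32
B: 5·6+2·3+1·4+2·4 = 48 | 1·0+6·8 = 48
gcd(5,2,1,2,1,6) = 1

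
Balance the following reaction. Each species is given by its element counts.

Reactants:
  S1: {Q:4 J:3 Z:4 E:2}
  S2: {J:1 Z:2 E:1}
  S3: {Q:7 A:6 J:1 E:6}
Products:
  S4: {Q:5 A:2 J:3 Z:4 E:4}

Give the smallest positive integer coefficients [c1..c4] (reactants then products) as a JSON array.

Coefficients: [2, 2, 1, 3]

Q: 2·4+2·0+1·7 = 15 | 3·5 = 15
A: 2·0+2·0+1·6 = 6 | 3·2 = 6
J: 2·3+2·1+1·1 = 9 | 3·3 = 9
Z: 2·4+2·2+1·0 = 12 | 3·4 = 12
E: 2·2+2·1+1·6 = 12 | 3·4 = 12
gcd(2,2,1,3) = 1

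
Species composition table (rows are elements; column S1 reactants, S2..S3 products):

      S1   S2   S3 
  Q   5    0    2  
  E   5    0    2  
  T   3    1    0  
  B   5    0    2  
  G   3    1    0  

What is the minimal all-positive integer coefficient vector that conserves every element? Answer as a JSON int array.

Coefficients: [2, 6, 5]

Q: 2·5 = 10 | 6·0+5·2 = 10
E: 2·5 = 10 | 6·0+5·2 = 10
T: 2·3 = 6 | 6·1+5·0 = 6
B: 2·5 = 10 | 6·0+5·2 = 10
G: 2·3 = 6 | 6·1+5·0 = 6
gcd(2,6,5) = 1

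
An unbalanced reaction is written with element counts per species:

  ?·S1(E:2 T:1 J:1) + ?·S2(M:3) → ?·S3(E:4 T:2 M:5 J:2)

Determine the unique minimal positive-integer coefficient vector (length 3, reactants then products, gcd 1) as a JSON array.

Coefficients: [6, 5, 3]

E: 6·2+5·0 = 12 | 3·4 = 12
T: 6·1+5·0 = 6 | 3·2 = 6
M: 6·0+5·3 = 15 | 3·5 = 15
J: 6·1+5·0 = 6 | 3·2 = 6
gcd(6,5,3) = 1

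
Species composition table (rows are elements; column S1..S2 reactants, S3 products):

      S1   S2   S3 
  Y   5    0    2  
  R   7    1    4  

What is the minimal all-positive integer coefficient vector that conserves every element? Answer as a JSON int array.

Coefficients: [2, 6, 5]

Y: 2·5+6·0 = 10 | 5·2 = 10
R: 2·7+6·1 = 20 | 5·4 = 20
gcd(2,6,5) = 1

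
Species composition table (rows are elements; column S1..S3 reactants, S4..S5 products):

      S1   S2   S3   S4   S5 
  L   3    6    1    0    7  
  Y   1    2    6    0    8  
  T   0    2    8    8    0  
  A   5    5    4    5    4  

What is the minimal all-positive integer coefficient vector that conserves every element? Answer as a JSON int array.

Coefficients: [2, 4, 5, 6, 5]

L: 2·3+4·6+5·1 = 35 | 6·0+5·7 = 35
Y: 2·1+4·2+5·6 = 40 | 6·0+5·8 = 40
T: 2·0+4·2+5·8 = 48 | 6·8+5·0 = 48
A: 2·5+4·5+5·4 = 50 | 6·5+5·4 = 50
gcd(2,4,5,6,5) = 1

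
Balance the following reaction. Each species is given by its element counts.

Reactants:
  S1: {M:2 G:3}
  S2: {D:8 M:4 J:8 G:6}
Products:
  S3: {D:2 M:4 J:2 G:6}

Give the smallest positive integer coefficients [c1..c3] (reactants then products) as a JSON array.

D: 6·0+1·8 = 8 | 4·2 = 8
M: 6·2+1·4 = 16 | 4·4 = 16
J: 6·0+1·8 = 8 | 4·2 = 8
G: 6·3+1·6 = 24 | 4·6 = 24
gcd(6,1,4) = 1

Coefficients: [6, 1, 4]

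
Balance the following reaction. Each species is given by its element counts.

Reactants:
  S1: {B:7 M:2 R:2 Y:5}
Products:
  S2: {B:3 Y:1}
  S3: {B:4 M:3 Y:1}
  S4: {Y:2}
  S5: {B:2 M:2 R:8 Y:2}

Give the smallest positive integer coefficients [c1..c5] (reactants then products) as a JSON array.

B: 4·7 = 28 | 6·3+2·4+5·0+1·2 = 28
M: 4·2 = 8 | 6·0+2·3+5·0+1·2 = 8
R: 4·2 = 8 | 6·0+2·0+5·0+1·8 = 8
Y: 4·5 = 20 | 6·1+2·1+5·2+1·2 = 20
gcd(4,6,2,5,1) = 1

Coefficients: [4, 6, 2, 5, 1]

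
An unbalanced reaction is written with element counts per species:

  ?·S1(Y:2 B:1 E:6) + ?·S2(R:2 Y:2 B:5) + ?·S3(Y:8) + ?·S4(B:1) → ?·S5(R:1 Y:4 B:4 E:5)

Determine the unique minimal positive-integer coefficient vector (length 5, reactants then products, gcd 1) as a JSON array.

Coefficients: [5, 3, 1, 4, 6]

R: 5·0+3·2+1·0+4·0 = 6 | 6·1 = 6
Y: 5·2+3·2+1·8+4·0 = 24 | 6·4 = 24
B: 5·1+3·5+1·0+4·1 = 24 | 6·4 = 24
E: 5·6+3·0+1·0+4·0 = 30 | 6·5 = 30
gcd(5,3,1,4,6) = 1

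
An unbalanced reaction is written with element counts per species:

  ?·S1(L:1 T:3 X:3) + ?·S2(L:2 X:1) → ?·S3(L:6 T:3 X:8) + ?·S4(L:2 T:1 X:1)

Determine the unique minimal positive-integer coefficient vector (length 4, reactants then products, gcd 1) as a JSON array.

Coefficients: [2, 5, 1, 3]

L: 2·1+5·2 = 12 | 1·6+3·2 = 12
T: 2·3+5·0 = 6 | 1·3+3·1 = 6
X: 2·3+5·1 = 11 | 1·8+3·1 = 11
gcd(2,5,1,3) = 1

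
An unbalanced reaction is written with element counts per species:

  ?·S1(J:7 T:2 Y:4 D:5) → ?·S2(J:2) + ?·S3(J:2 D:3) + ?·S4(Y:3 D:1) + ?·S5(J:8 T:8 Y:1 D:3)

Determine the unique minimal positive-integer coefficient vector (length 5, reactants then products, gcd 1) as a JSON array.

Coefficients: [4, 6, 4, 5, 1]

J: 4·7 = 28 | 6·2+4·2+5·0+1·8 = 28
T: 4·2 = 8 | 6·0+4·0+5·0+1·8 = 8
Y: 4·4 = 16 | 6·0+4·0+5·3+1·1 = 16
D: 4·5 = 20 | 6·0+4·3+5·1+1·3 = 20
gcd(4,6,4,5,1) = 1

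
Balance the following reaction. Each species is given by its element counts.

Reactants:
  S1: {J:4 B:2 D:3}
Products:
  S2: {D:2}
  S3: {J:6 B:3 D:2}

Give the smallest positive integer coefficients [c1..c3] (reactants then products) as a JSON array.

J: 6·4 = 24 | 5·0+4·6 = 24
B: 6·2 = 12 | 5·0+4·3 = 12
D: 6·3 = 18 | 5·2+4·2 = 18
gcd(6,5,4) = 1

Coefficients: [6, 5, 4]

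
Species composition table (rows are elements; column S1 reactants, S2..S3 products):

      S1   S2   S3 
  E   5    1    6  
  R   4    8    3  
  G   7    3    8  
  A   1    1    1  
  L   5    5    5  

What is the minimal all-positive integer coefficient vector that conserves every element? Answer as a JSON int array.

E: 5·5 = 25 | 1·1+4·6 = 25
R: 5·4 = 20 | 1·8+4·3 = 20
G: 5·7 = 35 | 1·3+4·8 = 35
A: 5·1 = 5 | 1·1+4·1 = 5
L: 5·5 = 25 | 1·5+4·5 = 25
gcd(5,1,4) = 1

Coefficients: [5, 1, 4]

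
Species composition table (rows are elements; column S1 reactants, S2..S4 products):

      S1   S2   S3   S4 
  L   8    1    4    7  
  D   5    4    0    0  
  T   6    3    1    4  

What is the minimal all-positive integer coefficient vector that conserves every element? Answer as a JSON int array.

L: 4·8 = 32 | 5·1+5·4+1·7 = 32
D: 4·5 = 20 | 5·4+5·0+1·0 = 20
T: 4·6 = 24 | 5·3+5·1+1·4 = 24
gcd(4,5,5,1) = 1

Coefficients: [4, 5, 5, 1]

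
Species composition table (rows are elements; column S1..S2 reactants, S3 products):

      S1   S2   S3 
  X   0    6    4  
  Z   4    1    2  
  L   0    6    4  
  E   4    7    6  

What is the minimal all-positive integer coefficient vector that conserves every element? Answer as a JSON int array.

X: 1·0+2·6 = 12 | 3·4 = 12
Z: 1·4+2·1 = 6 | 3·2 = 6
L: 1·0+2·6 = 12 | 3·4 = 12
E: 1·4+2·7 = 18 | 3·6 = 18
gcd(1,2,3) = 1

Coefficients: [1, 2, 3]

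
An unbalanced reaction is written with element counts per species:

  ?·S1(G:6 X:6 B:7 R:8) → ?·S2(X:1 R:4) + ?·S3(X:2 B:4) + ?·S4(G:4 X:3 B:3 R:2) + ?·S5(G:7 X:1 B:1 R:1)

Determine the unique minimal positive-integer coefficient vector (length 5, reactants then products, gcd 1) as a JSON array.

G: 3·6 = 18 | 5·0+4·0+1·4+2·7 = 18
X: 3·6 = 18 | 5·1+4·2+1·3+2·1 = 18
B: 3·7 = 21 | 5·0+4·4+1·3+2·1 = 21
R: 3·8 = 24 | 5·4+4·0+1·2+2·1 = 24
gcd(3,5,4,1,2) = 1

Coefficients: [3, 5, 4, 1, 2]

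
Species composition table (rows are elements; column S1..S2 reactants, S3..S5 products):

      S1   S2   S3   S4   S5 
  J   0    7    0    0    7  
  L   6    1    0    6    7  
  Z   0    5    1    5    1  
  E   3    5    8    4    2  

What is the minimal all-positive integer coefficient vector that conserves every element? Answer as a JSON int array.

Coefficients: [5, 3, 2, 2, 3]

J: 5·0+3·7 = 21 | 2·0+2·0+3·7 = 21
L: 5·6+3·1 = 33 | 2·0+2·6+3·7 = 33
Z: 5·0+3·5 = 15 | 2·1+2·5+3·1 = 15
E: 5·3+3·5 = 30 | 2·8+2·4+3·2 = 30
gcd(5,3,2,2,3) = 1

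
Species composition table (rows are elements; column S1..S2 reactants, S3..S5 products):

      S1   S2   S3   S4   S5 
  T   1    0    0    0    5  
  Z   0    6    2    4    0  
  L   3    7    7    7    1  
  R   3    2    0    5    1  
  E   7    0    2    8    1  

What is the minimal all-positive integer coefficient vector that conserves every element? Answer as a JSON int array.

T: 5·1+3·0 = 5 | 1·0+4·0+1·5 = 5
Z: 5·0+3·6 = 18 | 1·2+4·4+1·0 = 18
L: 5·3+3·7 = 36 | 1·7+4·7+1·1 = 36
R: 5·3+3·2 = 21 | 1·0+4·5+1·1 = 21
E: 5·7+3·0 = 35 | 1·2+4·8+1·1 = 35
gcd(5,3,1,4,1) = 1

Coefficients: [5, 3, 1, 4, 1]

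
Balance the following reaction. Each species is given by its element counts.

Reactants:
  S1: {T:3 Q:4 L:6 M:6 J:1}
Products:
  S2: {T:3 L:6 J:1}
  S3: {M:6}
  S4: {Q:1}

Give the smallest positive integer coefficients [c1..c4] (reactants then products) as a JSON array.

Coefficients: [1, 1, 1, 4]

T: 1·3 = 3 | 1·3+1·0+4·0 = 3
Q: 1·4 = 4 | 1·0+1·0+4·1 = 4
L: 1·6 = 6 | 1·6+1·0+4·0 = 6
M: 1·6 = 6 | 1·0+1·6+4·0 = 6
J: 1·1 = 1 | 1·1+1·0+4·0 = 1
gcd(1,1,1,4) = 1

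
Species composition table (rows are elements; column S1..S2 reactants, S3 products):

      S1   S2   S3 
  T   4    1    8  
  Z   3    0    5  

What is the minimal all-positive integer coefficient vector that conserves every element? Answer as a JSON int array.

T: 5·4+4·1 = 24 | 3·8 = 24
Z: 5·3+4·0 = 15 | 3·5 = 15
gcd(5,4,3) = 1

Coefficients: [5, 4, 3]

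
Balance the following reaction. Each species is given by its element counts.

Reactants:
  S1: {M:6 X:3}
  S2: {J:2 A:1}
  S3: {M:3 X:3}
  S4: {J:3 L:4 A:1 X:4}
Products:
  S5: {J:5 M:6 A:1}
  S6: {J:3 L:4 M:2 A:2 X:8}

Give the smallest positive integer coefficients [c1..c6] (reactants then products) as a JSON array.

J: 2·0+5·2+2·0+3·3 = 19 | 2·5+3·3 = 19
L: 2·0+5·0+2·0+3·4 = 12 | 2·0+3·4 = 12
M: 2·6+5·0+2·3+3·0 = 18 | 2·6+3·2 = 18
A: 2·0+5·1+2·0+3·1 = 8 | 2·1+3·2 = 8
X: 2·3+5·0+2·3+3·4 = 24 | 2·0+3·8 = 24
gcd(2,5,2,3,2,3) = 1

Coefficients: [2, 5, 2, 3, 2, 3]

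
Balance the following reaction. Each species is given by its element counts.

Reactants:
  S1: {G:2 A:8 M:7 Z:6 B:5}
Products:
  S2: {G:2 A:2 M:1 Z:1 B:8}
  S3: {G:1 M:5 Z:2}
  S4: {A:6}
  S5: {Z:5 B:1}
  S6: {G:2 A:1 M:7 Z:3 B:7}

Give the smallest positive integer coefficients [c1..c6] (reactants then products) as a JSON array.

G: 5·2 = 10 | 1·2+4·1+6·0+3·0+2·2 = 10
A: 5·8 = 40 | 1·2+4·0+6·6+3·0+2·1 = 40
M: 5·7 = 35 | 1·1+4·5+6·0+3·0+2·7 = 35
Z: 5·6 = 30 | 1·1+4·2+6·0+3·5+2·3 = 30
B: 5·5 = 25 | 1·8+4·0+6·0+3·1+2·7 = 25
gcd(5,1,4,6,3,2) = 1

Coefficients: [5, 1, 4, 6, 3, 2]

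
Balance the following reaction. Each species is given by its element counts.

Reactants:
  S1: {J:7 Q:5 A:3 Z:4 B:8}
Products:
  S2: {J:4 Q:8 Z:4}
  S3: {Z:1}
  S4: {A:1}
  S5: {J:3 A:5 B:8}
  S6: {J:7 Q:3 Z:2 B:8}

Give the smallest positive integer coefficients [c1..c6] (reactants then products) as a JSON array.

Coefficients: [5, 2, 6, 5, 2, 3]

J: 5·7 = 35 | 2·4+6·0+5·0+2·3+3·7 = 35
Q: 5·5 = 25 | 2·8+6·0+5·0+2·0+3·3 = 25
A: 5·3 = 15 | 2·0+6·0+5·1+2·5+3·0 = 15
Z: 5·4 = 20 | 2·4+6·1+5·0+2·0+3·2 = 20
B: 5·8 = 40 | 2·0+6·0+5·0+2·8+3·8 = 40
gcd(5,2,6,5,2,3) = 1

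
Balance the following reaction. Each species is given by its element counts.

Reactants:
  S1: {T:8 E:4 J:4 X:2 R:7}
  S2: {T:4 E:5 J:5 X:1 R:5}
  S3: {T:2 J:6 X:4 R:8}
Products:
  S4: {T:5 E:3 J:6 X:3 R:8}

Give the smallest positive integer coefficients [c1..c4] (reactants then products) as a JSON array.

Coefficients: [2, 2, 3, 6]

T: 2·8+2·4+3·2 = 30 | 6·5 = 30
E: 2·4+2·5+3·0 = 18 | 6·3 = 18
J: 2·4+2·5+3·6 = 36 | 6·6 = 36
X: 2·2+2·1+3·4 = 18 | 6·3 = 18
R: 2·7+2·5+3·8 = 48 | 6·8 = 48
gcd(2,2,3,6) = 1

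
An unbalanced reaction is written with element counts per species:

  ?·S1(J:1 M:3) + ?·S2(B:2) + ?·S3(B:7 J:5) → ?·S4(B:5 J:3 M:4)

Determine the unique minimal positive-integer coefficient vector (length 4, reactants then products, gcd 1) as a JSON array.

B: 4·0+4·2+1·7 = 15 | 3·5 = 15
J: 4·1+4·0+1·5 = 9 | 3·3 = 9
M: 4·3+4·0+1·0 = 12 | 3·4 = 12
gcd(4,4,1,3) = 1

Coefficients: [4, 4, 1, 3]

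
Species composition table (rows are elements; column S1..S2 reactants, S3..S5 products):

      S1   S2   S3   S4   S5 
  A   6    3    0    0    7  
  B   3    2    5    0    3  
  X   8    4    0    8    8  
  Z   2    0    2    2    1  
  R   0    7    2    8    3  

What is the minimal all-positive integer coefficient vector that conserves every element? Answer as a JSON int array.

Coefficients: [5, 4, 1, 1, 6]

A: 5·6+4·3 = 42 | 1·0+1·0+6·7 = 42
B: 5·3+4·2 = 23 | 1·5+1·0+6·3 = 23
X: 5·8+4·4 = 56 | 1·0+1·8+6·8 = 56
Z: 5·2+4·0 = 10 | 1·2+1·2+6·1 = 10
R: 5·0+4·7 = 28 | 1·2+1·8+6·3 = 28
gcd(5,4,1,1,6) = 1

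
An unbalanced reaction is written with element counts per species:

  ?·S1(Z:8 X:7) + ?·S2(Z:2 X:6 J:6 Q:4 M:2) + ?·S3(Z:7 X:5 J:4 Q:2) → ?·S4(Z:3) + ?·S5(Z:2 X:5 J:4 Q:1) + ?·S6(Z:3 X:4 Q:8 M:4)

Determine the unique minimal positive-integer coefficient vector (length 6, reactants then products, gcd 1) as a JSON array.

Z: 1·8+2·2+3·7 = 33 | 6·3+6·2+1·3 = 33
X: 1·7+2·6+3·5 = 34 | 6·0+6·5+1·4 = 34
J: 1·0+2·6+3·4 = 24 | 6·0+6·4+1·0 = 24
Q: 1·0+2·4+3·2 = 14 | 6·0+6·1+1·8 = 14
M: 1·0+2·2+3·0 = 4 | 6·0+6·0+1·4 = 4
gcd(1,2,3,6,6,1) = 1

Coefficients: [1, 2, 3, 6, 6, 1]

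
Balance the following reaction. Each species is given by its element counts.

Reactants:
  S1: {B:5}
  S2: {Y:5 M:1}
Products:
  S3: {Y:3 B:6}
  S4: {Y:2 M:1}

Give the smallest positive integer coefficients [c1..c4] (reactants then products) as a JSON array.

Coefficients: [6, 5, 5, 5]

Y: 6·0+5·5 = 25 | 5·3+5·2 = 25
M: 6·0+5·1 = 5 | 5·0+5·1 = 5
B: 6·5+5·0 = 30 | 5·6+5·0 = 30
gcd(6,5,5,5) = 1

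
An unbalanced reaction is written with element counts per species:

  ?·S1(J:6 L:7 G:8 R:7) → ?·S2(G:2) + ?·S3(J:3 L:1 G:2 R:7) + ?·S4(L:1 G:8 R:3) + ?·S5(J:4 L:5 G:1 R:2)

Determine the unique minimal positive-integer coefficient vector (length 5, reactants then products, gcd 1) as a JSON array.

J: 5·6 = 30 | 3·0+2·3+3·0+6·4 = 30
L: 5·7 = 35 | 3·0+2·1+3·1+6·5 = 35
G: 5·8 = 40 | 3·2+2·2+3·8+6·1 = 40
R: 5·7 = 35 | 3·0+2·7+3·3+6·2 = 35
gcd(5,3,2,3,6) = 1

Coefficients: [5, 3, 2, 3, 6]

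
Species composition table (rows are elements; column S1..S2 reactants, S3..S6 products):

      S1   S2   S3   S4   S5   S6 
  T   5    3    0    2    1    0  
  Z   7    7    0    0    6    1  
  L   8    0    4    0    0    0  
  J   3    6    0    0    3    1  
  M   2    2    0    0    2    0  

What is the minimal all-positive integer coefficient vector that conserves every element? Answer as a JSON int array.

Coefficients: [2, 1, 4, 5, 3, 3]

T: 2·5+1·3 = 13 | 4·0+5·2+3·1+3·0 = 13
Z: 2·7+1·7 = 21 | 4·0+5·0+3·6+3·1 = 21
L: 2·8+1·0 = 16 | 4·4+5·0+3·0+3·0 = 16
J: 2·3+1·6 = 12 | 4·0+5·0+3·3+3·1 = 12
M: 2·2+1·2 = 6 | 4·0+5·0+3·2+3·0 = 6
gcd(2,1,4,5,3,3) = 1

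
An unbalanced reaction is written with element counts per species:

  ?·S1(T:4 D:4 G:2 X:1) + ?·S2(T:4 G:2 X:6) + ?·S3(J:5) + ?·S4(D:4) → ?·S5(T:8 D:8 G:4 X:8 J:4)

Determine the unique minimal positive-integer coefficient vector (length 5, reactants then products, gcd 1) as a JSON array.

T: 4·4+6·4+4·0+6·0 = 40 | 5·8 = 40
D: 4·4+6·0+4·0+6·4 = 40 | 5·8 = 40
G: 4·2+6·2+4·0+6·0 = 20 | 5·4 = 20
X: 4·1+6·6+4·0+6·0 = 40 | 5·8 = 40
J: 4·0+6·0+4·5+6·0 = 20 | 5·4 = 20
gcd(4,6,4,6,5) = 1

Coefficients: [4, 6, 4, 6, 5]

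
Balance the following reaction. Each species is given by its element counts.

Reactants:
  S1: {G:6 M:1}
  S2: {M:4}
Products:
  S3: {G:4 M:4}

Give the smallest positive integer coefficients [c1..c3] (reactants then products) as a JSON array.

Coefficients: [4, 5, 6]

G: 4·6+5·0 = 24 | 6·4 = 24
M: 4·1+5·4 = 24 | 6·4 = 24
gcd(4,5,6) = 1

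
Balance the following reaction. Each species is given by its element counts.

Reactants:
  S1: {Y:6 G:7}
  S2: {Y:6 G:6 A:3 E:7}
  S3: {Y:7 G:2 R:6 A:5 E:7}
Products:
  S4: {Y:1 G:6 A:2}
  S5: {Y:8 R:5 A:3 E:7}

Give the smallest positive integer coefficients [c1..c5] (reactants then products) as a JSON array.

Coefficients: [2, 1, 5, 5, 6]

Y: 2·6+1·6+5·7 = 53 | 5·1+6·8 = 53
G: 2·7+1·6+5·2 = 30 | 5·6+6·0 = 30
R: 2·0+1·0+5·6 = 30 | 5·0+6·5 = 30
A: 2·0+1·3+5·5 = 28 | 5·2+6·3 = 28
E: 2·0+1·7+5·7 = 42 | 5·0+6·7 = 42
gcd(2,1,5,5,6) = 1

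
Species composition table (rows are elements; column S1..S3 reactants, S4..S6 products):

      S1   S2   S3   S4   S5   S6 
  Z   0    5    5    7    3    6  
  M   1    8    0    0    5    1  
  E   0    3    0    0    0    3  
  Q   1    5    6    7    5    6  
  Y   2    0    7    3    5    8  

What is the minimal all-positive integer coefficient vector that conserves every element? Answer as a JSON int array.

Coefficients: [1, 2, 5, 2, 3, 2]

Z: 1·0+2·5+5·5 = 35 | 2·7+3·3+2·6 = 35
M: 1·1+2·8+5·0 = 17 | 2·0+3·5+2·1 = 17
E: 1·0+2·3+5·0 = 6 | 2·0+3·0+2·3 = 6
Q: 1·1+2·5+5·6 = 41 | 2·7+3·5+2·6 = 41
Y: 1·2+2·0+5·7 = 37 | 2·3+3·5+2·8 = 37
gcd(1,2,5,2,3,2) = 1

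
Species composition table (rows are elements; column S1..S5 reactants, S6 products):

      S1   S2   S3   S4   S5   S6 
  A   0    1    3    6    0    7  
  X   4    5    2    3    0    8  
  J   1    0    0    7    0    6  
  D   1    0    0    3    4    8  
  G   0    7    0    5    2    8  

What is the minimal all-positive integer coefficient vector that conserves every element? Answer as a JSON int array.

Coefficients: [3, 1, 3, 3, 5, 4]

A: 3·0+1·1+3·3+3·6+5·0 = 28 | 4·7 = 28
X: 3·4+1·5+3·2+3·3+5·0 = 32 | 4·8 = 32
J: 3·1+1·0+3·0+3·7+5·0 = 24 | 4·6 = 24
D: 3·1+1·0+3·0+3·3+5·4 = 32 | 4·8 = 32
G: 3·0+1·7+3·0+3·5+5·2 = 32 | 4·8 = 32
gcd(3,1,3,3,5,4) = 1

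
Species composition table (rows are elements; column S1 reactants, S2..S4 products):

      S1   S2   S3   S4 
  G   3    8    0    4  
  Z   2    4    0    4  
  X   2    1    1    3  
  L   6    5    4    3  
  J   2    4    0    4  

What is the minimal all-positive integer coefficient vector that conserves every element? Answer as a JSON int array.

G: 4·3 = 12 | 1·8+4·0+1·4 = 12
Z: 4·2 = 8 | 1·4+4·0+1·4 = 8
X: 4·2 = 8 | 1·1+4·1+1·3 = 8
L: 4·6 = 24 | 1·5+4·4+1·3 = 24
J: 4·2 = 8 | 1·4+4·0+1·4 = 8
gcd(4,1,4,1) = 1

Coefficients: [4, 1, 4, 1]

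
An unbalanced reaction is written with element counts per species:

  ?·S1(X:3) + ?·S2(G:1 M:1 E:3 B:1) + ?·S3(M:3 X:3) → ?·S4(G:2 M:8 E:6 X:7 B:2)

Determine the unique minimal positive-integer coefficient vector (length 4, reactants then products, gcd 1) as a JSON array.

G: 1·0+6·1+6·0 = 6 | 3·2 = 6
M: 1·0+6·1+6·3 = 24 | 3·8 = 24
E: 1·0+6·3+6·0 = 18 | 3·6 = 18
X: 1·3+6·0+6·3 = 21 | 3·7 = 21
B: 1·0+6·1+6·0 = 6 | 3·2 = 6
gcd(1,6,6,3) = 1

Coefficients: [1, 6, 6, 3]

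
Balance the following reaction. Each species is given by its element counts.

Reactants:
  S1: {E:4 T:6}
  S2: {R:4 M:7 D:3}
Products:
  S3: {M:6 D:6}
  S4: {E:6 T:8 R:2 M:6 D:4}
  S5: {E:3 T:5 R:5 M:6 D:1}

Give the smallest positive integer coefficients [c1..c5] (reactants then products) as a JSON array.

Coefficients: [6, 6, 1, 2, 4]

E: 6·4+6·0 = 24 | 1·0+2·6+4·3 = 24
T: 6·6+6·0 = 36 | 1·0+2·8+4·5 = 36
R: 6·0+6·4 = 24 | 1·0+2·2+4·5 = 24
M: 6·0+6·7 = 42 | 1·6+2·6+4·6 = 42
D: 6·0+6·3 = 18 | 1·6+2·4+4·1 = 18
gcd(6,6,1,2,4) = 1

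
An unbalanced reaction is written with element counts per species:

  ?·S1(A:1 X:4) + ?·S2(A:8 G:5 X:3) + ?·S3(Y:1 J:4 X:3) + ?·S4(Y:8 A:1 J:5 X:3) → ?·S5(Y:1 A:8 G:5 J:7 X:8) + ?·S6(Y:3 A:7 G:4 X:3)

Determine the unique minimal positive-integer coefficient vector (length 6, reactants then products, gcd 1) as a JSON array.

Y: 1·0+6·0+1·1+2·8 = 17 | 2·1+5·3 = 17
A: 1·1+6·8+1·0+2·1 = 51 | 2·8+5·7 = 51
G: 1·0+6·5+1·0+2·0 = 30 | 2·5+5·4 = 30
J: 1·0+6·0+1·4+2·5 = 14 | 2·7+5·0 = 14
X: 1·4+6·3+1·3+2·3 = 31 | 2·8+5·3 = 31
gcd(1,6,1,2,2,5) = 1

Coefficients: [1, 6, 1, 2, 2, 5]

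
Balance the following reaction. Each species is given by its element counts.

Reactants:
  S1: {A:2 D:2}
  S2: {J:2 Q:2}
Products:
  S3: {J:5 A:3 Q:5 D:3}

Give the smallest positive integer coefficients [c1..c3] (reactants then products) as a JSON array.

Coefficients: [3, 5, 2]

J: 3·0+5·2 = 10 | 2·5 = 10
A: 3·2+5·0 = 6 | 2·3 = 6
Q: 3·0+5·2 = 10 | 2·5 = 10
D: 3·2+5·0 = 6 | 2·3 = 6
gcd(3,5,2) = 1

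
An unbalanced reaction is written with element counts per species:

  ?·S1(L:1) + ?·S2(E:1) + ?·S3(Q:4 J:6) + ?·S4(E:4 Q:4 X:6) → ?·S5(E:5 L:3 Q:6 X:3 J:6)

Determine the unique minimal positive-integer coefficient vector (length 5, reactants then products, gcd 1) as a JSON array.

E: 6·0+6·1+2·0+1·4 = 10 | 2·5 = 10
L: 6·1+6·0+2·0+1·0 = 6 | 2·3 = 6
Q: 6·0+6·0+2·4+1·4 = 12 | 2·6 = 12
X: 6·0+6·0+2·0+1·6 = 6 | 2·3 = 6
J: 6·0+6·0+2·6+1·0 = 12 | 2·6 = 12
gcd(6,6,2,1,2) = 1

Coefficients: [6, 6, 2, 1, 2]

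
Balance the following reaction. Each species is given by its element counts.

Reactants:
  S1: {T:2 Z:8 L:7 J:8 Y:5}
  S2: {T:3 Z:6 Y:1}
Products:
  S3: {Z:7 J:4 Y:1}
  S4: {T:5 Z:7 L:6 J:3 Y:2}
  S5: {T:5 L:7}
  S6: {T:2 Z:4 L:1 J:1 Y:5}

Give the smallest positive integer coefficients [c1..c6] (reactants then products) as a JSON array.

T: 4·2+6·3 = 26 | 5·0+3·5+1·5+3·2 = 26
Z: 4·8+6·6 = 68 | 5·7+3·7+1·0+3·4 = 68
L: 4·7+6·0 = 28 | 5·0+3·6+1·7+3·1 = 28
J: 4·8+6·0 = 32 | 5·4+3·3+1·0+3·1 = 32
Y: 4·5+6·1 = 26 | 5·1+3·2+1·0+3·5 = 26
gcd(4,6,5,3,1,3) = 1

Coefficients: [4, 6, 5, 3, 1, 3]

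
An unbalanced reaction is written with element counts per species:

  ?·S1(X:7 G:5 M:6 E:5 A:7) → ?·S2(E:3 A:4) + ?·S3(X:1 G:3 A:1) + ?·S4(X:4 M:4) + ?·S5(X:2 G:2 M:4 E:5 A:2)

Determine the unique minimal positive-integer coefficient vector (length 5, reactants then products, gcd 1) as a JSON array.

X: 4·7 = 28 | 5·0+6·1+5·4+1·2 = 28
G: 4·5 = 20 | 5·0+6·3+5·0+1·2 = 20
M: 4·6 = 24 | 5·0+6·0+5·4+1·4 = 24
E: 4·5 = 20 | 5·3+6·0+5·0+1·5 = 20
A: 4·7 = 28 | 5·4+6·1+5·0+1·2 = 28
gcd(4,5,6,5,1) = 1

Coefficients: [4, 5, 6, 5, 1]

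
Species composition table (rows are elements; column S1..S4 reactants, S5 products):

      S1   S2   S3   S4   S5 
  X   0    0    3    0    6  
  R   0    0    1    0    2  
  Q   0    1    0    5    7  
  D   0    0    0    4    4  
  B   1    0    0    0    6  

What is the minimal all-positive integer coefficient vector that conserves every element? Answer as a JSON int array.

X: 6·0+2·0+2·3+1·0 = 6 | 1·6 = 6
R: 6·0+2·0+2·1+1·0 = 2 | 1·2 = 2
Q: 6·0+2·1+2·0+1·5 = 7 | 1·7 = 7
D: 6·0+2·0+2·0+1·4 = 4 | 1·4 = 4
B: 6·1+2·0+2·0+1·0 = 6 | 1·6 = 6
gcd(6,2,2,1,1) = 1

Coefficients: [6, 2, 2, 1, 1]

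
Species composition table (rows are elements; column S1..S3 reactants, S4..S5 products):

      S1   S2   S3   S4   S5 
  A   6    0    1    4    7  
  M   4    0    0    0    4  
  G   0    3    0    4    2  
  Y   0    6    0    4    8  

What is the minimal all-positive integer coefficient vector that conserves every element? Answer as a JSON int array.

A: 1·6+2·0+5·1 = 11 | 1·4+1·7 = 11
M: 1·4+2·0+5·0 = 4 | 1·0+1·4 = 4
G: 1·0+2·3+5·0 = 6 | 1·4+1·2 = 6
Y: 1·0+2·6+5·0 = 12 | 1·4+1·8 = 12
gcd(1,2,5,1,1) = 1

Coefficients: [1, 2, 5, 1, 1]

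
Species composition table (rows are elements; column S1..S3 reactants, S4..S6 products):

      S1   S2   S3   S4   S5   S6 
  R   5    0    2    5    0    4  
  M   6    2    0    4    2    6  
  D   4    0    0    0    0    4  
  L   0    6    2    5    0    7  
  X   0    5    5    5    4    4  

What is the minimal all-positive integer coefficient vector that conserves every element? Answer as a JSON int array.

R: 3·5+4·0+1·2 = 17 | 1·5+2·0+3·4 = 17
M: 3·6+4·2+1·0 = 26 | 1·4+2·2+3·6 = 26
D: 3·4+4·0+1·0 = 12 | 1·0+2·0+3·4 = 12
L: 3·0+4·6+1·2 = 26 | 1·5+2·0+3·7 = 26
X: 3·0+4·5+1·5 = 25 | 1·5+2·4+3·4 = 25
gcd(3,4,1,1,2,3) = 1

Coefficients: [3, 4, 1, 1, 2, 3]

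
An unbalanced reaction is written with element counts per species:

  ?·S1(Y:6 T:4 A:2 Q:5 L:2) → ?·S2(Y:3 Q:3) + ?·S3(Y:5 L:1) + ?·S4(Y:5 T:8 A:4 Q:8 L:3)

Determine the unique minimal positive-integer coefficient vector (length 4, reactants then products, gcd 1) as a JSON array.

Coefficients: [6, 2, 3, 3]

Y: 6·6 = 36 | 2·3+3·5+3·5 = 36
T: 6·4 = 24 | 2·0+3·0+3·8 = 24
A: 6·2 = 12 | 2·0+3·0+3·4 = 12
Q: 6·5 = 30 | 2·3+3·0+3·8 = 30
L: 6·2 = 12 | 2·0+3·1+3·3 = 12
gcd(6,2,3,3) = 1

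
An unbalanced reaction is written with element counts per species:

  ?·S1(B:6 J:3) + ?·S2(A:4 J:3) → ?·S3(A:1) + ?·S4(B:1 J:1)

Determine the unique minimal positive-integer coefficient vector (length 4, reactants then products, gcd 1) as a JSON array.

Coefficients: [1, 1, 4, 6]

B: 1·6+1·0 = 6 | 4·0+6·1 = 6
A: 1·0+1·4 = 4 | 4·1+6·0 = 4
J: 1·3+1·3 = 6 | 4·0+6·1 = 6
gcd(1,1,4,6) = 1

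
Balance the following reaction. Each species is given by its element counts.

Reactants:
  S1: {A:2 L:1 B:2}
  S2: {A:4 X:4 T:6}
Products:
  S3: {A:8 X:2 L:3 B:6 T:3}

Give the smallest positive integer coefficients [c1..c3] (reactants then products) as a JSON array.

Coefficients: [6, 1, 2]

A: 6·2+1·4 = 16 | 2·8 = 16
X: 6·0+1·4 = 4 | 2·2 = 4
L: 6·1+1·0 = 6 | 2·3 = 6
B: 6·2+1·0 = 12 | 2·6 = 12
T: 6·0+1·6 = 6 | 2·3 = 6
gcd(6,1,2) = 1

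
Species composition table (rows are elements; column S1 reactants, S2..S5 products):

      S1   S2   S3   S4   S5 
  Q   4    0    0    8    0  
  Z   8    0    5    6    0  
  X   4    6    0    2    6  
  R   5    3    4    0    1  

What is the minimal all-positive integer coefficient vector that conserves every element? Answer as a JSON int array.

Q: 4·4 = 16 | 1·0+4·0+2·8+1·0 = 16
Z: 4·8 = 32 | 1·0+4·5+2·6+1·0 = 32
X: 4·4 = 16 | 1·6+4·0+2·2+1·6 = 16
R: 4·5 = 20 | 1·3+4·4+2·0+1·1 = 20
gcd(4,1,4,2,1) = 1

Coefficients: [4, 1, 4, 2, 1]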